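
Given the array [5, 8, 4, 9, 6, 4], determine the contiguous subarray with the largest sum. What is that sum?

Using Kadane's algorithm on [5, 8, 4, 9, 6, 4]:

Scanning through the array:
Position 1 (value 8): max_ending_here = 13, max_so_far = 13
Position 2 (value 4): max_ending_here = 17, max_so_far = 17
Position 3 (value 9): max_ending_here = 26, max_so_far = 26
Position 4 (value 6): max_ending_here = 32, max_so_far = 32
Position 5 (value 4): max_ending_here = 36, max_so_far = 36

Maximum subarray: [5, 8, 4, 9, 6, 4]
Maximum sum: 36

The maximum subarray is [5, 8, 4, 9, 6, 4] with sum 36. This subarray runs from index 0 to index 5.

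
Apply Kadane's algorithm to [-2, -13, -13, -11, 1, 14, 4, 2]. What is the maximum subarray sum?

Using Kadane's algorithm on [-2, -13, -13, -11, 1, 14, 4, 2]:

Scanning through the array:
Position 1 (value -13): max_ending_here = -13, max_so_far = -2
Position 2 (value -13): max_ending_here = -13, max_so_far = -2
Position 3 (value -11): max_ending_here = -11, max_so_far = -2
Position 4 (value 1): max_ending_here = 1, max_so_far = 1
Position 5 (value 14): max_ending_here = 15, max_so_far = 15
Position 6 (value 4): max_ending_here = 19, max_so_far = 19
Position 7 (value 2): max_ending_here = 21, max_so_far = 21

Maximum subarray: [1, 14, 4, 2]
Maximum sum: 21

The maximum subarray is [1, 14, 4, 2] with sum 21. This subarray runs from index 4 to index 7.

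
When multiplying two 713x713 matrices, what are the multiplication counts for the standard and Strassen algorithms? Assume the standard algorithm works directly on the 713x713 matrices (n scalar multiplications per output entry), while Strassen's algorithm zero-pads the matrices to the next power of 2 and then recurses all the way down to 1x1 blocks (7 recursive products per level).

Matrix multiplication for 713x713 matrices:

Strassen's algorithm requires power-of-2 dimensions. Pad 713x713 to 1024x1024 (next power of 2).

Standard algorithm: 713^3 = 362467097 multiplications
Strassen's algorithm: 7^(log2(1024)) = 7^10 = 282475249 multiplications
Savings: 362467097 - 282475249 = 79991848 multiplications

Standard: 362467097 multiplications (713^3). Strassen: 282475249 multiplications (7^10, after padding to 1024x1024). Strassen reduces 8 recursive multiplications to 7 at each level.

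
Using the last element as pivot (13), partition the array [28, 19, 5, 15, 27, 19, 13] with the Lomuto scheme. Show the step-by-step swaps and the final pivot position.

Lomuto partition with pivot = 13:

Initial array: [28, 19, 5, 15, 27, 19, 13]

arr[0]=28 > 13: no swap
arr[1]=19 > 13: no swap
arr[2]=5 <= 13: swap with position 0, array becomes [5, 19, 28, 15, 27, 19, 13]
arr[3]=15 > 13: no swap
arr[4]=27 > 13: no swap
arr[5]=19 > 13: no swap

Place pivot at position 1: [5, 13, 28, 15, 27, 19, 19]
Pivot position: 1

After partitioning with pivot 13, the array becomes [5, 13, 28, 15, 27, 19, 19]. The pivot is placed at index 1. All elements to the left of the pivot are <= 13, and all elements to the right are > 13.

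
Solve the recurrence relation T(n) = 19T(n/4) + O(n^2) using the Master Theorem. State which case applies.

Master Theorem for T(n) = 19T(n/4) + O(n^2):

a = 19, b = 4, c = 2
log_b(a) = log_4(19) = 2.1240

Case 1: c = 2 < log_4(19) = 2.1240
T(n) = O(n^(log_4 19))

For T(n) = 19T(n/4) + O(n^2): log_4(19) = 2.1240. This is Case 1 of the Master Theorem (c < log_b(a), work dominated by leaves), giving O(n^(log_4 19)).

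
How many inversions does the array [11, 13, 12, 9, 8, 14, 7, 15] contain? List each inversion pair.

Finding inversions in [11, 13, 12, 9, 8, 14, 7, 15]:

(0, 3): arr[0]=11 > arr[3]=9
(0, 4): arr[0]=11 > arr[4]=8
(0, 6): arr[0]=11 > arr[6]=7
(1, 2): arr[1]=13 > arr[2]=12
(1, 3): arr[1]=13 > arr[3]=9
(1, 4): arr[1]=13 > arr[4]=8
(1, 6): arr[1]=13 > arr[6]=7
(2, 3): arr[2]=12 > arr[3]=9
(2, 4): arr[2]=12 > arr[4]=8
(2, 6): arr[2]=12 > arr[6]=7
(3, 4): arr[3]=9 > arr[4]=8
(3, 6): arr[3]=9 > arr[6]=7
(4, 6): arr[4]=8 > arr[6]=7
(5, 6): arr[5]=14 > arr[6]=7

Total inversions: 14

The array has 14 inversion(s): (0,3), (0,4), (0,6), (1,2), (1,3), (1,4), (1,6), (2,3), (2,4), (2,6), (3,4), (3,6), (4,6), (5,6). Each pair (i,j) satisfies i < j and arr[i] > arr[j].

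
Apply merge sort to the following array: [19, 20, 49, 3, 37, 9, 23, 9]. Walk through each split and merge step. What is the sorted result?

Merge sort trace:

Split: [19, 20, 49, 3, 37, 9, 23, 9] -> [19, 20, 49, 3] and [37, 9, 23, 9]
  Split: [19, 20, 49, 3] -> [19, 20] and [49, 3]
    Split: [19, 20] -> [19] and [20]
    Merge: [19] + [20] -> [19, 20]
    Split: [49, 3] -> [49] and [3]
    Merge: [49] + [3] -> [3, 49]
  Merge: [19, 20] + [3, 49] -> [3, 19, 20, 49]
  Split: [37, 9, 23, 9] -> [37, 9] and [23, 9]
    Split: [37, 9] -> [37] and [9]
    Merge: [37] + [9] -> [9, 37]
    Split: [23, 9] -> [23] and [9]
    Merge: [23] + [9] -> [9, 23]
  Merge: [9, 37] + [9, 23] -> [9, 9, 23, 37]
Merge: [3, 19, 20, 49] + [9, 9, 23, 37] -> [3, 9, 9, 19, 20, 23, 37, 49]

Final sorted array: [3, 9, 9, 19, 20, 23, 37, 49]

The merge sort proceeds by recursively splitting the array and merging sorted halves.
After all merges, the sorted array is [3, 9, 9, 19, 20, 23, 37, 49].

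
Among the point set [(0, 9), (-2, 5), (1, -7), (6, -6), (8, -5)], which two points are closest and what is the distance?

Computing all pairwise distances among 5 points:

d((0, 9), (-2, 5)) = 4.4721
d((0, 9), (1, -7)) = 16.0312
d((0, 9), (6, -6)) = 16.1555
d((0, 9), (8, -5)) = 16.1245
d((-2, 5), (1, -7)) = 12.3693
d((-2, 5), (6, -6)) = 13.6015
d((-2, 5), (8, -5)) = 14.1421
d((1, -7), (6, -6)) = 5.099
d((1, -7), (8, -5)) = 7.2801
d((6, -6), (8, -5)) = 2.2361 <-- minimum

Closest pair: (6, -6) and (8, -5) with distance 2.2361

The closest pair is (6, -6) and (8, -5) with Euclidean distance 2.2361. For 5 points, brute-force pairwise comparison is shown above. For large n, the divide-and-conquer algorithm (sort by x, recurse on halves, check the dividing strip) achieves O(n log n).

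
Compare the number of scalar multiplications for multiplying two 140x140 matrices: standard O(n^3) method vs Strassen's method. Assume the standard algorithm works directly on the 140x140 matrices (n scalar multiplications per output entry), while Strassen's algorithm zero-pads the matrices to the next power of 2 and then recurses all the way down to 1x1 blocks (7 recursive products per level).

Matrix multiplication for 140x140 matrices:

Strassen's algorithm requires power-of-2 dimensions. Pad 140x140 to 256x256 (next power of 2).

Standard algorithm: 140^3 = 2744000 multiplications
Strassen's algorithm: 7^(log2(256)) = 7^8 = 5764801 multiplications
Difference: 2744000 - 5764801 = -3020801 (Strassen uses MORE here due to padding overhead — for small or just-over-power-of-2 n, padding can outweigh the per-level savings)

Standard: 2744000 multiplications (140^3). Strassen: 5764801 multiplications (7^8, after padding to 256x256). Strassen reduces 8 recursive multiplications to 7 at each level.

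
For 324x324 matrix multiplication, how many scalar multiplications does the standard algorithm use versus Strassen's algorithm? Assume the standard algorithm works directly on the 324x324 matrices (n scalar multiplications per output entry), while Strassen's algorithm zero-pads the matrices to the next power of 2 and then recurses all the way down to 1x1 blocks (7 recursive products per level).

Matrix multiplication for 324x324 matrices:

Strassen's algorithm requires power-of-2 dimensions. Pad 324x324 to 512x512 (next power of 2).

Standard algorithm: 324^3 = 34012224 multiplications
Strassen's algorithm: 7^(log2(512)) = 7^9 = 40353607 multiplications
Difference: 34012224 - 40353607 = -6341383 (Strassen uses MORE here due to padding overhead — for small or just-over-power-of-2 n, padding can outweigh the per-level savings)

Standard: 34012224 multiplications (324^3). Strassen: 40353607 multiplications (7^9, after padding to 512x512). Strassen reduces 8 recursive multiplications to 7 at each level.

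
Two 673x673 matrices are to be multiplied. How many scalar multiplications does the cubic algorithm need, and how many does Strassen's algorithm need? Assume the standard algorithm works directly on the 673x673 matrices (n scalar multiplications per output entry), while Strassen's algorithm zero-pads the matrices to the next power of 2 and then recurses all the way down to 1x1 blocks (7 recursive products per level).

Matrix multiplication for 673x673 matrices:

Strassen's algorithm requires power-of-2 dimensions. Pad 673x673 to 1024x1024 (next power of 2).

Standard algorithm: 673^3 = 304821217 multiplications
Strassen's algorithm: 7^(log2(1024)) = 7^10 = 282475249 multiplications
Savings: 304821217 - 282475249 = 22345968 multiplications

Standard: 304821217 multiplications (673^3). Strassen: 282475249 multiplications (7^10, after padding to 1024x1024). Strassen reduces 8 recursive multiplications to 7 at each level.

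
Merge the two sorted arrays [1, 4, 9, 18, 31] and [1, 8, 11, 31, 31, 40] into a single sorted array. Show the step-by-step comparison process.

Merging process:

Compare 1 vs 1: take 1 from left. Merged: [1]
Compare 4 vs 1: take 1 from right. Merged: [1, 1]
Compare 4 vs 8: take 4 from left. Merged: [1, 1, 4]
Compare 9 vs 8: take 8 from right. Merged: [1, 1, 4, 8]
Compare 9 vs 11: take 9 from left. Merged: [1, 1, 4, 8, 9]
Compare 18 vs 11: take 11 from right. Merged: [1, 1, 4, 8, 9, 11]
Compare 18 vs 31: take 18 from left. Merged: [1, 1, 4, 8, 9, 11, 18]
Compare 31 vs 31: take 31 from left. Merged: [1, 1, 4, 8, 9, 11, 18, 31]
Append remaining from right: [31, 31, 40]. Merged: [1, 1, 4, 8, 9, 11, 18, 31, 31, 31, 40]

Final merged array: [1, 1, 4, 8, 9, 11, 18, 31, 31, 31, 40]
Total comparisons: 8

The merged array is [1, 1, 4, 8, 9, 11, 18, 31, 31, 31, 40], requiring 8 comparisons. The merge step runs in O(n) time where n is the total number of elements.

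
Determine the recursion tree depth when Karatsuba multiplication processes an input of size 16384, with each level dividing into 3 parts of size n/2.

For divide and conquer with division factor 2:

Problem sizes at each level:
Level 0: 16384
Level 1: 8192
Level 2: 4096
Level 3: 2048
Level 4: 1024
Level 5: 512
Level 6: 256
Level 7: 128
Level 8: 64
Level 9: 32
Level 10: 16
Level 11: 8
Level 12: 4
Level 13: 2
Level 14: 1

The root is level 0 and the size-1 base case is level 14 (the tree spans levels 0 through 14, i.e. 15 levels counting the root), so the depth is the number of divisions: log_2(16384) = 14

The recursion tree depth is log_2(16384) = 14. At each level, the problem size is divided by 2, so it takes 14 divisions to reduce to a base case of size 1. The algorithm makes 3 recursive calls at each level.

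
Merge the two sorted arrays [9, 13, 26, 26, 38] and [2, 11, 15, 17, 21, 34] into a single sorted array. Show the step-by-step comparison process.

Merging process:

Compare 9 vs 2: take 2 from right. Merged: [2]
Compare 9 vs 11: take 9 from left. Merged: [2, 9]
Compare 13 vs 11: take 11 from right. Merged: [2, 9, 11]
Compare 13 vs 15: take 13 from left. Merged: [2, 9, 11, 13]
Compare 26 vs 15: take 15 from right. Merged: [2, 9, 11, 13, 15]
Compare 26 vs 17: take 17 from right. Merged: [2, 9, 11, 13, 15, 17]
Compare 26 vs 21: take 21 from right. Merged: [2, 9, 11, 13, 15, 17, 21]
Compare 26 vs 34: take 26 from left. Merged: [2, 9, 11, 13, 15, 17, 21, 26]
Compare 26 vs 34: take 26 from left. Merged: [2, 9, 11, 13, 15, 17, 21, 26, 26]
Compare 38 vs 34: take 34 from right. Merged: [2, 9, 11, 13, 15, 17, 21, 26, 26, 34]
Append remaining from left: [38]. Merged: [2, 9, 11, 13, 15, 17, 21, 26, 26, 34, 38]

Final merged array: [2, 9, 11, 13, 15, 17, 21, 26, 26, 34, 38]
Total comparisons: 10

The merged array is [2, 9, 11, 13, 15, 17, 21, 26, 26, 34, 38], requiring 10 comparisons. The merge step runs in O(n) time where n is the total number of elements.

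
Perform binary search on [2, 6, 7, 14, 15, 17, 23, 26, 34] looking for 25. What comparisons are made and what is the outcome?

Binary search for 25 in [2, 6, 7, 14, 15, 17, 23, 26, 34]:

lo=0, hi=8, mid=4, arr[mid]=15 -> 15 < 25, search right half
lo=5, hi=8, mid=6, arr[mid]=23 -> 23 < 25, search right half
lo=7, hi=8, mid=7, arr[mid]=26 -> 26 > 25, search left half
lo=7 > hi=6, target 25 not found

Binary search determines that 25 is not in the array after 3 comparisons. The search space was exhausted without finding the target.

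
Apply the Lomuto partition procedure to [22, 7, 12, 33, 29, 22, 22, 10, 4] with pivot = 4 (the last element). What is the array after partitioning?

Lomuto partition with pivot = 4:

Initial array: [22, 7, 12, 33, 29, 22, 22, 10, 4]

arr[0]=22 > 4: no swap
arr[1]=7 > 4: no swap
arr[2]=12 > 4: no swap
arr[3]=33 > 4: no swap
arr[4]=29 > 4: no swap
arr[5]=22 > 4: no swap
arr[6]=22 > 4: no swap
arr[7]=10 > 4: no swap

Place pivot at position 0: [4, 7, 12, 33, 29, 22, 22, 10, 22]
Pivot position: 0

After partitioning with pivot 4, the array becomes [4, 7, 12, 33, 29, 22, 22, 10, 22]. The pivot is placed at index 0. All elements to the left of the pivot are <= 4, and all elements to the right are > 4.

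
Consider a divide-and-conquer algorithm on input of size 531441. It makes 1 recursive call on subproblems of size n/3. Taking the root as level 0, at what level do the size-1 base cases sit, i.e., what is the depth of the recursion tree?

For divide and conquer with division factor 3:

Problem sizes at each level:
Level 0: 531441
Level 1: 177147
Level 2: 59049
Level 3: 19683
Level 4: 6561
Level 5: 2187
Level 6: 729
Level 7: 243
Level 8: 81
Level 9: 27
Level 10: 9
Level 11: 3
Level 12: 1

The root is level 0 and the size-1 base case is level 12 (the tree spans levels 0 through 12, i.e. 13 levels counting the root), so the depth is the number of divisions: log_3(531441) = 12

The recursion tree depth is log_3(531441) = 12. At each level, the problem size is divided by 3, so it takes 12 divisions to reduce to a base case of size 1. The algorithm makes 1 recursive call at each level.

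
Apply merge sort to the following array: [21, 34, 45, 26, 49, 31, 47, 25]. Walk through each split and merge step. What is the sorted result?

Merge sort trace:

Split: [21, 34, 45, 26, 49, 31, 47, 25] -> [21, 34, 45, 26] and [49, 31, 47, 25]
  Split: [21, 34, 45, 26] -> [21, 34] and [45, 26]
    Split: [21, 34] -> [21] and [34]
    Merge: [21] + [34] -> [21, 34]
    Split: [45, 26] -> [45] and [26]
    Merge: [45] + [26] -> [26, 45]
  Merge: [21, 34] + [26, 45] -> [21, 26, 34, 45]
  Split: [49, 31, 47, 25] -> [49, 31] and [47, 25]
    Split: [49, 31] -> [49] and [31]
    Merge: [49] + [31] -> [31, 49]
    Split: [47, 25] -> [47] and [25]
    Merge: [47] + [25] -> [25, 47]
  Merge: [31, 49] + [25, 47] -> [25, 31, 47, 49]
Merge: [21, 26, 34, 45] + [25, 31, 47, 49] -> [21, 25, 26, 31, 34, 45, 47, 49]

Final sorted array: [21, 25, 26, 31, 34, 45, 47, 49]

The merge sort proceeds by recursively splitting the array and merging sorted halves.
After all merges, the sorted array is [21, 25, 26, 31, 34, 45, 47, 49].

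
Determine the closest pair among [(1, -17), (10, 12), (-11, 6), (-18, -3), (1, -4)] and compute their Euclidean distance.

Computing all pairwise distances among 5 points:

d((1, -17), (10, 12)) = 30.3645
d((1, -17), (-11, 6)) = 25.9422
d((1, -17), (-18, -3)) = 23.6008
d((1, -17), (1, -4)) = 13.0
d((10, 12), (-11, 6)) = 21.8403
d((10, 12), (-18, -3)) = 31.7648
d((10, 12), (1, -4)) = 18.3576
d((-11, 6), (-18, -3)) = 11.4018 <-- minimum
d((-11, 6), (1, -4)) = 15.6205
d((-18, -3), (1, -4)) = 19.0263

Closest pair: (-11, 6) and (-18, -3) with distance 11.4018

The closest pair is (-11, 6) and (-18, -3) with Euclidean distance 11.4018. For 5 points, brute-force pairwise comparison is shown above. For large n, the divide-and-conquer algorithm (sort by x, recurse on halves, check the dividing strip) achieves O(n log n).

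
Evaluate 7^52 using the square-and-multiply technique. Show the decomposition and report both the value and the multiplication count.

Computing 7^52 by squaring (build up from 7^1; each line after the first costs one multiplication):

7^1 = 7
7^2 = (7^1)^2 = 7^2 = 49
7^3 = 7 * 7^2 = 7 * 49 = 343
7^6 = (7^3)^2 = 343^2 = 117649
7^12 = (7^6)^2 = 117649^2 = 13841287201
7^13 = 7 * 7^12 = 7 * 13841287201 = 96889010407
7^26 = (7^13)^2 = 96889010407^2 = 9387480337647754305649
7^52 = (7^26)^2 = 9387480337647754305649^2 = 88124787089723195184393736687912818113311201

Result: 88124787089723195184393736687912818113311201
Multiplications needed: 7 (7 lines after 7^1)

7^52 = 88124787089723195184393736687912818113311201. Using exponentiation by squaring, this requires 7 multiplications. The key idea: if the exponent is even, square the half-power; if odd, multiply by the base once.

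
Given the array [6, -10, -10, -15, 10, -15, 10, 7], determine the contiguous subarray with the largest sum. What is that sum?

Using Kadane's algorithm on [6, -10, -10, -15, 10, -15, 10, 7]:

Scanning through the array:
Position 1 (value -10): max_ending_here = -4, max_so_far = 6
Position 2 (value -10): max_ending_here = -10, max_so_far = 6
Position 3 (value -15): max_ending_here = -15, max_so_far = 6
Position 4 (value 10): max_ending_here = 10, max_so_far = 10
Position 5 (value -15): max_ending_here = -5, max_so_far = 10
Position 6 (value 10): max_ending_here = 10, max_so_far = 10
Position 7 (value 7): max_ending_here = 17, max_so_far = 17

Maximum subarray: [10, 7]
Maximum sum: 17

The maximum subarray is [10, 7] with sum 17. This subarray runs from index 6 to index 7.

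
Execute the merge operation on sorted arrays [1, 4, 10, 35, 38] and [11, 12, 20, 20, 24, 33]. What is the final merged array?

Merging process:

Compare 1 vs 11: take 1 from left. Merged: [1]
Compare 4 vs 11: take 4 from left. Merged: [1, 4]
Compare 10 vs 11: take 10 from left. Merged: [1, 4, 10]
Compare 35 vs 11: take 11 from right. Merged: [1, 4, 10, 11]
Compare 35 vs 12: take 12 from right. Merged: [1, 4, 10, 11, 12]
Compare 35 vs 20: take 20 from right. Merged: [1, 4, 10, 11, 12, 20]
Compare 35 vs 20: take 20 from right. Merged: [1, 4, 10, 11, 12, 20, 20]
Compare 35 vs 24: take 24 from right. Merged: [1, 4, 10, 11, 12, 20, 20, 24]
Compare 35 vs 33: take 33 from right. Merged: [1, 4, 10, 11, 12, 20, 20, 24, 33]
Append remaining from left: [35, 38]. Merged: [1, 4, 10, 11, 12, 20, 20, 24, 33, 35, 38]

Final merged array: [1, 4, 10, 11, 12, 20, 20, 24, 33, 35, 38]
Total comparisons: 9

The merged array is [1, 4, 10, 11, 12, 20, 20, 24, 33, 35, 38], requiring 9 comparisons. The merge step runs in O(n) time where n is the total number of elements.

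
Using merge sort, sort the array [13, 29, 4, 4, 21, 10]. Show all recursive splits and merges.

Merge sort trace:

Split: [13, 29, 4, 4, 21, 10] -> [13, 29, 4] and [4, 21, 10]
  Split: [13, 29, 4] -> [13] and [29, 4]
    Split: [29, 4] -> [29] and [4]
    Merge: [29] + [4] -> [4, 29]
  Merge: [13] + [4, 29] -> [4, 13, 29]
  Split: [4, 21, 10] -> [4] and [21, 10]
    Split: [21, 10] -> [21] and [10]
    Merge: [21] + [10] -> [10, 21]
  Merge: [4] + [10, 21] -> [4, 10, 21]
Merge: [4, 13, 29] + [4, 10, 21] -> [4, 4, 10, 13, 21, 29]

Final sorted array: [4, 4, 10, 13, 21, 29]

The merge sort proceeds by recursively splitting the array and merging sorted halves.
After all merges, the sorted array is [4, 4, 10, 13, 21, 29].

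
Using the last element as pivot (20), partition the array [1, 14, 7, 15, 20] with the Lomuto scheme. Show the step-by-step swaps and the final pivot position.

Lomuto partition with pivot = 20:

Initial array: [1, 14, 7, 15, 20]

arr[0]=1 <= 20: swap with position 0, array becomes [1, 14, 7, 15, 20]
arr[1]=14 <= 20: swap with position 1, array becomes [1, 14, 7, 15, 20]
arr[2]=7 <= 20: swap with position 2, array becomes [1, 14, 7, 15, 20]
arr[3]=15 <= 20: swap with position 3, array becomes [1, 14, 7, 15, 20]

Place pivot at position 4: [1, 14, 7, 15, 20]
Pivot position: 4

After partitioning with pivot 20, the array becomes [1, 14, 7, 15, 20]. The pivot is placed at index 4. All elements to the left of the pivot are <= 20, and all elements to the right are > 20.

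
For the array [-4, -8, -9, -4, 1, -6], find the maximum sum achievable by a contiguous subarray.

Using Kadane's algorithm on [-4, -8, -9, -4, 1, -6]:

Scanning through the array:
Position 1 (value -8): max_ending_here = -8, max_so_far = -4
Position 2 (value -9): max_ending_here = -9, max_so_far = -4
Position 3 (value -4): max_ending_here = -4, max_so_far = -4
Position 4 (value 1): max_ending_here = 1, max_so_far = 1
Position 5 (value -6): max_ending_here = -5, max_so_far = 1

Maximum subarray: [1]
Maximum sum: 1

The maximum subarray is [1] with sum 1. This subarray runs from index 4 to index 4.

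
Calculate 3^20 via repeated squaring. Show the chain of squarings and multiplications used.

Computing 3^20 by squaring (build up from 3^1; each line after the first costs one multiplication):

3^1 = 3
3^2 = (3^1)^2 = 3^2 = 9
3^4 = (3^2)^2 = 9^2 = 81
3^5 = 3 * 3^4 = 3 * 81 = 243
3^10 = (3^5)^2 = 243^2 = 59049
3^20 = (3^10)^2 = 59049^2 = 3486784401

Result: 3486784401
Multiplications needed: 5 (5 lines after 3^1)

3^20 = 3486784401. Using exponentiation by squaring, this requires 5 multiplications. The key idea: if the exponent is even, square the half-power; if odd, multiply by the base once.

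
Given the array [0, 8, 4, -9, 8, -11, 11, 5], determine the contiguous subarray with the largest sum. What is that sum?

Using Kadane's algorithm on [0, 8, 4, -9, 8, -11, 11, 5]:

Scanning through the array:
Position 1 (value 8): max_ending_here = 8, max_so_far = 8
Position 2 (value 4): max_ending_here = 12, max_so_far = 12
Position 3 (value -9): max_ending_here = 3, max_so_far = 12
Position 4 (value 8): max_ending_here = 11, max_so_far = 12
Position 5 (value -11): max_ending_here = 0, max_so_far = 12
Position 6 (value 11): max_ending_here = 11, max_so_far = 12
Position 7 (value 5): max_ending_here = 16, max_so_far = 16

Maximum subarray: [0, 8, 4, -9, 8, -11, 11, 5]
Maximum sum: 16

The maximum subarray is [0, 8, 4, -9, 8, -11, 11, 5] with sum 16. This subarray runs from index 0 to index 7.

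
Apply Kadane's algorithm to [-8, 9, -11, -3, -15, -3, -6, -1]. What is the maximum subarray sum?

Using Kadane's algorithm on [-8, 9, -11, -3, -15, -3, -6, -1]:

Scanning through the array:
Position 1 (value 9): max_ending_here = 9, max_so_far = 9
Position 2 (value -11): max_ending_here = -2, max_so_far = 9
Position 3 (value -3): max_ending_here = -3, max_so_far = 9
Position 4 (value -15): max_ending_here = -15, max_so_far = 9
Position 5 (value -3): max_ending_here = -3, max_so_far = 9
Position 6 (value -6): max_ending_here = -6, max_so_far = 9
Position 7 (value -1): max_ending_here = -1, max_so_far = 9

Maximum subarray: [9]
Maximum sum: 9

The maximum subarray is [9] with sum 9. This subarray runs from index 1 to index 1.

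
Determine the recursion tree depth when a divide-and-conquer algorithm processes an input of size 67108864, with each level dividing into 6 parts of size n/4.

For divide and conquer with division factor 4:

Problem sizes at each level:
Level 0: 67108864
Level 1: 16777216
Level 2: 4194304
Level 3: 1048576
Level 4: 262144
Level 5: 65536
Level 6: 16384
Level 7: 4096
Level 8: 1024
Level 9: 256
Level 10: 64
Level 11: 16
Level 12: 4
Level 13: 1

The root is level 0 and the size-1 base case is level 13 (the tree spans levels 0 through 13, i.e. 14 levels counting the root), so the depth is the number of divisions: log_4(67108864) = 13

The recursion tree depth is log_4(67108864) = 13. At each level, the problem size is divided by 4, so it takes 13 divisions to reduce to a base case of size 1. The algorithm makes 6 recursive calls at each level.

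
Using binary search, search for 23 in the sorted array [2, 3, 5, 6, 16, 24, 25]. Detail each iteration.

Binary search for 23 in [2, 3, 5, 6, 16, 24, 25]:

lo=0, hi=6, mid=3, arr[mid]=6 -> 6 < 23, search right half
lo=4, hi=6, mid=5, arr[mid]=24 -> 24 > 23, search left half
lo=4, hi=4, mid=4, arr[mid]=16 -> 16 < 23, search right half
lo=5 > hi=4, target 23 not found

Binary search determines that 23 is not in the array after 3 comparisons. The search space was exhausted without finding the target.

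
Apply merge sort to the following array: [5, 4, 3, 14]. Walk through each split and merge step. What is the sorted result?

Merge sort trace:

Split: [5, 4, 3, 14] -> [5, 4] and [3, 14]
  Split: [5, 4] -> [5] and [4]
  Merge: [5] + [4] -> [4, 5]
  Split: [3, 14] -> [3] and [14]
  Merge: [3] + [14] -> [3, 14]
Merge: [4, 5] + [3, 14] -> [3, 4, 5, 14]

Final sorted array: [3, 4, 5, 14]

The merge sort proceeds by recursively splitting the array and merging sorted halves.
After all merges, the sorted array is [3, 4, 5, 14].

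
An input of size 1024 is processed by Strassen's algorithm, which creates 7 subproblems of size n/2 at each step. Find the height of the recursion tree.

For divide and conquer with division factor 2:

Problem sizes at each level:
Level 0: 1024
Level 1: 512
Level 2: 256
Level 3: 128
Level 4: 64
Level 5: 32
Level 6: 16
Level 7: 8
Level 8: 4
Level 9: 2
Level 10: 1

The root is level 0 and the size-1 base case is level 10 (the tree spans levels 0 through 10, i.e. 11 levels counting the root), so the depth is the number of divisions: log_2(1024) = 10

The recursion tree depth is log_2(1024) = 10. At each level, the problem size is divided by 2, so it takes 10 divisions to reduce to a base case of size 1. The algorithm makes 7 recursive calls at each level.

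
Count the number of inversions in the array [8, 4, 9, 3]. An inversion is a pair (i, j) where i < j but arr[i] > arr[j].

Finding inversions in [8, 4, 9, 3]:

(0, 1): arr[0]=8 > arr[1]=4
(0, 3): arr[0]=8 > arr[3]=3
(1, 3): arr[1]=4 > arr[3]=3
(2, 3): arr[2]=9 > arr[3]=3

Total inversions: 4

The array has 4 inversion(s): (0,1), (0,3), (1,3), (2,3). Each pair (i,j) satisfies i < j and arr[i] > arr[j].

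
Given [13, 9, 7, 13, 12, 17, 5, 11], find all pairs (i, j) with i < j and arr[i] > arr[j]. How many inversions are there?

Finding inversions in [13, 9, 7, 13, 12, 17, 5, 11]:

(0, 1): arr[0]=13 > arr[1]=9
(0, 2): arr[0]=13 > arr[2]=7
(0, 4): arr[0]=13 > arr[4]=12
(0, 6): arr[0]=13 > arr[6]=5
(0, 7): arr[0]=13 > arr[7]=11
(1, 2): arr[1]=9 > arr[2]=7
(1, 6): arr[1]=9 > arr[6]=5
(2, 6): arr[2]=7 > arr[6]=5
(3, 4): arr[3]=13 > arr[4]=12
(3, 6): arr[3]=13 > arr[6]=5
(3, 7): arr[3]=13 > arr[7]=11
(4, 6): arr[4]=12 > arr[6]=5
(4, 7): arr[4]=12 > arr[7]=11
(5, 6): arr[5]=17 > arr[6]=5
(5, 7): arr[5]=17 > arr[7]=11

Total inversions: 15

The array has 15 inversion(s): (0,1), (0,2), (0,4), (0,6), (0,7), (1,2), (1,6), (2,6), (3,4), (3,6), (3,7), (4,6), (4,7), (5,6), (5,7). Each pair (i,j) satisfies i < j and arr[i] > arr[j].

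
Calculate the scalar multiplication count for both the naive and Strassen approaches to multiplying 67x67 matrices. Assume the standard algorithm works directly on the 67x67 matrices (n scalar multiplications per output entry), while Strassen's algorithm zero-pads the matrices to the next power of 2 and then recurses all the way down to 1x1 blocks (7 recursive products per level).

Matrix multiplication for 67x67 matrices:

Strassen's algorithm requires power-of-2 dimensions. Pad 67x67 to 128x128 (next power of 2).

Standard algorithm: 67^3 = 300763 multiplications
Strassen's algorithm: 7^(log2(128)) = 7^7 = 823543 multiplications
Difference: 300763 - 823543 = -522780 (Strassen uses MORE here due to padding overhead — for small or just-over-power-of-2 n, padding can outweigh the per-level savings)

Standard: 300763 multiplications (67^3). Strassen: 823543 multiplications (7^7, after padding to 128x128). Strassen reduces 8 recursive multiplications to 7 at each level.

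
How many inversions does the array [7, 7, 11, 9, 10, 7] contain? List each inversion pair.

Finding inversions in [7, 7, 11, 9, 10, 7]:

(2, 3): arr[2]=11 > arr[3]=9
(2, 4): arr[2]=11 > arr[4]=10
(2, 5): arr[2]=11 > arr[5]=7
(3, 5): arr[3]=9 > arr[5]=7
(4, 5): arr[4]=10 > arr[5]=7

Total inversions: 5

The array has 5 inversion(s): (2,3), (2,4), (2,5), (3,5), (4,5). Each pair (i,j) satisfies i < j and arr[i] > arr[j].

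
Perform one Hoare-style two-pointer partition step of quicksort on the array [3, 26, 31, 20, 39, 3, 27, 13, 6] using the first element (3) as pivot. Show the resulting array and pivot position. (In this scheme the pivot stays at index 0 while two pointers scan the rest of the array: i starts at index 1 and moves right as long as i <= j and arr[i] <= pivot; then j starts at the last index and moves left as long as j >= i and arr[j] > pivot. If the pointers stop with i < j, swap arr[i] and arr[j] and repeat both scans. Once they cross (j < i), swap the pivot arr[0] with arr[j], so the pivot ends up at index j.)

Hoare-style two-pointer partition with pivot = 3:

Initial array: [3, 26, 31, 20, 39, 3, 27, 13, 6]

Pointers start at i = 1, j = 8.
i stops at index 1 (arr[1]=26 > 3), j stops at index 5 (arr[5]=3 <= 3): swap arr[1] and arr[5], array becomes [3, 3, 31, 20, 39, 26, 27, 13, 6]
i ends at 2, j ends at 1: the pointers have crossed (j < i), so scanning stops.

Swap pivot arr[0] with arr[1] to place pivot at position 1: [3, 3, 31, 20, 39, 26, 27, 13, 6]
Pivot position: 1

After partitioning with pivot 3, the array becomes [3, 3, 31, 20, 39, 26, 27, 13, 6]. The pivot is placed at index 1. All elements to the left of the pivot are <= 3, and all elements to the right are > 3.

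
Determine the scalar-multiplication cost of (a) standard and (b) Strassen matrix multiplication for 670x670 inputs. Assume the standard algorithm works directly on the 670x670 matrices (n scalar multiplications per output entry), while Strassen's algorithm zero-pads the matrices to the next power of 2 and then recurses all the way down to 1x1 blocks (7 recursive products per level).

Matrix multiplication for 670x670 matrices:

Strassen's algorithm requires power-of-2 dimensions. Pad 670x670 to 1024x1024 (next power of 2).

Standard algorithm: 670^3 = 300763000 multiplications
Strassen's algorithm: 7^(log2(1024)) = 7^10 = 282475249 multiplications
Savings: 300763000 - 282475249 = 18287751 multiplications

Standard: 300763000 multiplications (670^3). Strassen: 282475249 multiplications (7^10, after padding to 1024x1024). Strassen reduces 8 recursive multiplications to 7 at each level.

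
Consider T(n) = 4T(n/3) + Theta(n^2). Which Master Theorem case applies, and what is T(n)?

Master Theorem for T(n) = 4T(n/3) + O(n^2):

a = 4, b = 3, c = 2
log_b(a) = log_3(4) = 1.2619

Case 3: c = 2 > log_3(4) = 1.2619
T(n) = O(n^2) = O(n^2)

For T(n) = 4T(n/3) + O(n^2): log_3(4) = 1.2619. This is Case 3 of the Master Theorem (c > log_b(a), work dominated by root), giving O(n^2).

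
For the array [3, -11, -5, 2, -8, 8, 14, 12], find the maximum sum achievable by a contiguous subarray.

Using Kadane's algorithm on [3, -11, -5, 2, -8, 8, 14, 12]:

Scanning through the array:
Position 1 (value -11): max_ending_here = -8, max_so_far = 3
Position 2 (value -5): max_ending_here = -5, max_so_far = 3
Position 3 (value 2): max_ending_here = 2, max_so_far = 3
Position 4 (value -8): max_ending_here = -6, max_so_far = 3
Position 5 (value 8): max_ending_here = 8, max_so_far = 8
Position 6 (value 14): max_ending_here = 22, max_so_far = 22
Position 7 (value 12): max_ending_here = 34, max_so_far = 34

Maximum subarray: [8, 14, 12]
Maximum sum: 34

The maximum subarray is [8, 14, 12] with sum 34. This subarray runs from index 5 to index 7.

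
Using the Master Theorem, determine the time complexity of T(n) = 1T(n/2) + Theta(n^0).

Master Theorem for T(n) = 1T(n/2) + O(n^0):

a = 1, b = 2, c = 0
log_b(a) = log_2(1) = 0.0000

Case 2: c = 0 = log_2(1) = 0.0000
T(n) = O(n^0 log n) = O(log n)

For T(n) = 1T(n/2) + O(n^0): log_2(1) = 0.0000. This is Case 2 of the Master Theorem (c = log_b(a), equal work at all levels), giving O(log n).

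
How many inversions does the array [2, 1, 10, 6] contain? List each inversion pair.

Finding inversions in [2, 1, 10, 6]:

(0, 1): arr[0]=2 > arr[1]=1
(2, 3): arr[2]=10 > arr[3]=6

Total inversions: 2

The array has 2 inversion(s): (0,1), (2,3). Each pair (i,j) satisfies i < j and arr[i] > arr[j].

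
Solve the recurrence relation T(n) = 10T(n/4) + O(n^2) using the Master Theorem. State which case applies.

Master Theorem for T(n) = 10T(n/4) + O(n^2):

a = 10, b = 4, c = 2
log_b(a) = log_4(10) = 1.6610

Case 3: c = 2 > log_4(10) = 1.6610
T(n) = O(n^2) = O(n^2)

For T(n) = 10T(n/4) + O(n^2): log_4(10) = 1.6610. This is Case 3 of the Master Theorem (c > log_b(a), work dominated by root), giving O(n^2).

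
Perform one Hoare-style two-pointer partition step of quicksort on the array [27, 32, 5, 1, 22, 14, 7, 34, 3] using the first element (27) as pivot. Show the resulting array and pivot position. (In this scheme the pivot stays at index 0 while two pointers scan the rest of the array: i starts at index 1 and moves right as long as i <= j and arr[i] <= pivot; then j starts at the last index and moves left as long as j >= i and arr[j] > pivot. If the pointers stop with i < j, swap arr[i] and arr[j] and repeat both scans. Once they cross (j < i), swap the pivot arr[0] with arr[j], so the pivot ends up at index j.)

Hoare-style two-pointer partition with pivot = 27:

Initial array: [27, 32, 5, 1, 22, 14, 7, 34, 3]

Pointers start at i = 1, j = 8.
i stops at index 1 (arr[1]=32 > 27), j stops at index 8 (arr[8]=3 <= 27): swap arr[1] and arr[8], array becomes [27, 3, 5, 1, 22, 14, 7, 34, 32]
i ends at 7, j ends at 6: the pointers have crossed (j < i), so scanning stops.

Swap pivot arr[0] with arr[6] to place pivot at position 6: [7, 3, 5, 1, 22, 14, 27, 34, 32]
Pivot position: 6

After partitioning with pivot 27, the array becomes [7, 3, 5, 1, 22, 14, 27, 34, 32]. The pivot is placed at index 6. All elements to the left of the pivot are <= 27, and all elements to the right are > 27.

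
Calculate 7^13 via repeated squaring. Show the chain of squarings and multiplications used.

Computing 7^13 by squaring (build up from 7^1; each line after the first costs one multiplication):

7^1 = 7
7^2 = (7^1)^2 = 7^2 = 49
7^3 = 7 * 7^2 = 7 * 49 = 343
7^6 = (7^3)^2 = 343^2 = 117649
7^12 = (7^6)^2 = 117649^2 = 13841287201
7^13 = 7 * 7^12 = 7 * 13841287201 = 96889010407

Result: 96889010407
Multiplications needed: 5 (5 lines after 7^1)

7^13 = 96889010407. Using exponentiation by squaring, this requires 5 multiplications. The key idea: if the exponent is even, square the half-power; if odd, multiply by the base once.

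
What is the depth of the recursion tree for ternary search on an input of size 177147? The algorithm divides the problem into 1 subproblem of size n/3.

For divide and conquer with division factor 3:

Problem sizes at each level:
Level 0: 177147
Level 1: 59049
Level 2: 19683
Level 3: 6561
Level 4: 2187
Level 5: 729
Level 6: 243
Level 7: 81
Level 8: 27
Level 9: 9
Level 10: 3
Level 11: 1

The root is level 0 and the size-1 base case is level 11 (the tree spans levels 0 through 11, i.e. 12 levels counting the root), so the depth is the number of divisions: log_3(177147) = 11

The recursion tree depth is log_3(177147) = 11. At each level, the problem size is divided by 3, so it takes 11 divisions to reduce to a base case of size 1. The algorithm makes 1 recursive call at each level.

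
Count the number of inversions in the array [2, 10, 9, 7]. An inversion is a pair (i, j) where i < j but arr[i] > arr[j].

Finding inversions in [2, 10, 9, 7]:

(1, 2): arr[1]=10 > arr[2]=9
(1, 3): arr[1]=10 > arr[3]=7
(2, 3): arr[2]=9 > arr[3]=7

Total inversions: 3

The array has 3 inversion(s): (1,2), (1,3), (2,3). Each pair (i,j) satisfies i < j and arr[i] > arr[j].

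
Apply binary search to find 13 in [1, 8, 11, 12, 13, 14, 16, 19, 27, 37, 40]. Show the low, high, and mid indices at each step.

Binary search for 13 in [1, 8, 11, 12, 13, 14, 16, 19, 27, 37, 40]:

lo=0, hi=10, mid=5, arr[mid]=14 -> 14 > 13, search left half
lo=0, hi=4, mid=2, arr[mid]=11 -> 11 < 13, search right half
lo=3, hi=4, mid=3, arr[mid]=12 -> 12 < 13, search right half
lo=4, hi=4, mid=4, arr[mid]=13 -> Found target at index 4!

Binary search finds 13 at index 4 after 4 comparisons. The search repeatedly halves the search space by comparing with the middle element.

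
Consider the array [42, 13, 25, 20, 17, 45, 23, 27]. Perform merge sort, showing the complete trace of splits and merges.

Merge sort trace:

Split: [42, 13, 25, 20, 17, 45, 23, 27] -> [42, 13, 25, 20] and [17, 45, 23, 27]
  Split: [42, 13, 25, 20] -> [42, 13] and [25, 20]
    Split: [42, 13] -> [42] and [13]
    Merge: [42] + [13] -> [13, 42]
    Split: [25, 20] -> [25] and [20]
    Merge: [25] + [20] -> [20, 25]
  Merge: [13, 42] + [20, 25] -> [13, 20, 25, 42]
  Split: [17, 45, 23, 27] -> [17, 45] and [23, 27]
    Split: [17, 45] -> [17] and [45]
    Merge: [17] + [45] -> [17, 45]
    Split: [23, 27] -> [23] and [27]
    Merge: [23] + [27] -> [23, 27]
  Merge: [17, 45] + [23, 27] -> [17, 23, 27, 45]
Merge: [13, 20, 25, 42] + [17, 23, 27, 45] -> [13, 17, 20, 23, 25, 27, 42, 45]

Final sorted array: [13, 17, 20, 23, 25, 27, 42, 45]

The merge sort proceeds by recursively splitting the array and merging sorted halves.
After all merges, the sorted array is [13, 17, 20, 23, 25, 27, 42, 45].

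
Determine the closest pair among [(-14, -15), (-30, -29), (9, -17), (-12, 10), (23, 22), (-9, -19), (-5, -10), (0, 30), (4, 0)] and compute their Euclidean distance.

Computing all pairwise distances among 9 points:

d((-14, -15), (-30, -29)) = 21.2603
d((-14, -15), (9, -17)) = 23.0868
d((-14, -15), (-12, 10)) = 25.0799
d((-14, -15), (23, 22)) = 52.3259
d((-14, -15), (-9, -19)) = 6.4031 <-- minimum
d((-14, -15), (-5, -10)) = 10.2956
d((-14, -15), (0, 30)) = 47.1275
d((-14, -15), (4, 0)) = 23.4307
d((-30, -29), (9, -17)) = 40.8044
d((-30, -29), (-12, 10)) = 42.9535
d((-30, -29), (23, 22)) = 73.5527
d((-30, -29), (-9, -19)) = 23.2594
d((-30, -29), (-5, -10)) = 31.4006
d((-30, -29), (0, 30)) = 66.1891
d((-30, -29), (4, 0)) = 44.6878
d((9, -17), (-12, 10)) = 34.2053
d((9, -17), (23, 22)) = 41.4367
d((9, -17), (-9, -19)) = 18.1108
d((9, -17), (-5, -10)) = 15.6525
d((9, -17), (0, 30)) = 47.8539
d((9, -17), (4, 0)) = 17.72
d((-12, 10), (23, 22)) = 37.0
d((-12, 10), (-9, -19)) = 29.1548
d((-12, 10), (-5, -10)) = 21.1896
d((-12, 10), (0, 30)) = 23.3238
d((-12, 10), (4, 0)) = 18.868
d((23, 22), (-9, -19)) = 52.0096
d((23, 22), (-5, -10)) = 42.5206
d((23, 22), (0, 30)) = 24.3516
d((23, 22), (4, 0)) = 29.0689
d((-9, -19), (-5, -10)) = 9.8489
d((-9, -19), (0, 30)) = 49.8197
d((-9, -19), (4, 0)) = 23.0217
d((-5, -10), (0, 30)) = 40.3113
d((-5, -10), (4, 0)) = 13.4536
d((0, 30), (4, 0)) = 30.2655

Closest pair: (-14, -15) and (-9, -19) with distance 6.4031

The closest pair is (-14, -15) and (-9, -19) with Euclidean distance 6.4031. For 9 points, brute-force pairwise comparison is shown above. For large n, the divide-and-conquer algorithm (sort by x, recurse on halves, check the dividing strip) achieves O(n log n).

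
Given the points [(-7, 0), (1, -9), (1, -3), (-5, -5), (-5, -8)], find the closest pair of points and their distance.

Computing all pairwise distances among 5 points:

d((-7, 0), (1, -9)) = 12.0416
d((-7, 0), (1, -3)) = 8.544
d((-7, 0), (-5, -5)) = 5.3852
d((-7, 0), (-5, -8)) = 8.2462
d((1, -9), (1, -3)) = 6.0
d((1, -9), (-5, -5)) = 7.2111
d((1, -9), (-5, -8)) = 6.0828
d((1, -3), (-5, -5)) = 6.3246
d((1, -3), (-5, -8)) = 7.8102
d((-5, -5), (-5, -8)) = 3.0 <-- minimum

Closest pair: (-5, -5) and (-5, -8) with distance 3.0

The closest pair is (-5, -5) and (-5, -8) with Euclidean distance 3.0. For 5 points, brute-force pairwise comparison is shown above. For large n, the divide-and-conquer algorithm (sort by x, recurse on halves, check the dividing strip) achieves O(n log n).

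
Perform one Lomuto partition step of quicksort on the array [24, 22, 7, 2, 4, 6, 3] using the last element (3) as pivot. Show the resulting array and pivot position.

Lomuto partition with pivot = 3:

Initial array: [24, 22, 7, 2, 4, 6, 3]

arr[0]=24 > 3: no swap
arr[1]=22 > 3: no swap
arr[2]=7 > 3: no swap
arr[3]=2 <= 3: swap with position 0, array becomes [2, 22, 7, 24, 4, 6, 3]
arr[4]=4 > 3: no swap
arr[5]=6 > 3: no swap

Place pivot at position 1: [2, 3, 7, 24, 4, 6, 22]
Pivot position: 1

After partitioning with pivot 3, the array becomes [2, 3, 7, 24, 4, 6, 22]. The pivot is placed at index 1. All elements to the left of the pivot are <= 3, and all elements to the right are > 3.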